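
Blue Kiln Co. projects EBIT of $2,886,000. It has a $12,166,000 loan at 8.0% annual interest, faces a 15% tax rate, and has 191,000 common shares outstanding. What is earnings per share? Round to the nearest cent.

Pre-tax income = $2,886,000 − $973,280.00 = $1,912,720.00.
After tax at 15%: net income = $1,912,720.00 × 0.85 = $1,625,812.00.
EPS = $1,625,812.00 ÷ 191,000 = $8.51.

$8.51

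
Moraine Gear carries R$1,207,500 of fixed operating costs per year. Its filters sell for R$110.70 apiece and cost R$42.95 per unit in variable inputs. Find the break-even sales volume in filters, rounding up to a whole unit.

Unit CM = price − variable cost = R$110.70 − R$42.95 = R$67.75.
Break-even Q = R$1,207,500 / R$67.75 = 17,822.88 → 17,823 filters.

17,823 filters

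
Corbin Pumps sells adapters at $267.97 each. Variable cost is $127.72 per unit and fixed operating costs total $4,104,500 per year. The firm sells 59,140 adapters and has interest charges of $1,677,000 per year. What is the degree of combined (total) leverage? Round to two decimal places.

At 59,140 units, contribution = 59,140 × $140.25 = $8,294,385.00.
Operating income = contribution − fixed costs = $8,294,385.00 − $4,104,500 = $4,189,885.00. Interest = $1,677,000.00, so EBIT − I = $2,512,885.00.
DCL = contribution ÷ (EBIT − I) = $8,294,385.00 ÷ $2,512,885.00 = 3.3007.

3.30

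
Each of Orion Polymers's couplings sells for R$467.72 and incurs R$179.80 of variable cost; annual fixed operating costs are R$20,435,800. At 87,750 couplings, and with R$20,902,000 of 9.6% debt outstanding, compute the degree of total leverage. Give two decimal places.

At 87,750 units, contribution = 87,750 × R$287.92 = R$25,264,980.00.
Operating income = contribution − fixed costs = R$25,264,980.00 − R$20,435,800 = R$4,829,180.00. Interest = R$2,006,592.00, so EBIT − I = R$2,822,588.00.
DCL = contribution ÷ (EBIT − I) = R$25,264,980.00 ÷ R$2,822,588.00 = 8.9510.

8.95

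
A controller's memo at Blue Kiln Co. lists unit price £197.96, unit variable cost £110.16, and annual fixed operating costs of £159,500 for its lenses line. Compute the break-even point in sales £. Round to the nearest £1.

£359,620

CM per unit = £197.96 − £110.16 = £87.80; CM ratio = £87.80 / £197.96 = 0.4435.
Break-even sales = FC ÷ CM ratio = £159,500 × £197.96 / £87.80 = £359,620.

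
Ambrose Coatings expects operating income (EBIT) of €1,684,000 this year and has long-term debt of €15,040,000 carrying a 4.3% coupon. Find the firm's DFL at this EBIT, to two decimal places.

1.62

Interest = €646,720.00.
DFL = EBIT ÷ (EBIT − I) = €1,684,000 ÷ (€1,684,000 − €646,720.00) = €1,684,000 ÷ €1,037,280.00 = 1.6235.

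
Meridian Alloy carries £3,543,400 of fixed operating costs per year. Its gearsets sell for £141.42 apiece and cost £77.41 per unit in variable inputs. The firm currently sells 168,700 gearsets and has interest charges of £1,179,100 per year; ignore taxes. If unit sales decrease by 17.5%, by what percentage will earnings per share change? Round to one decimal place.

Contribution at this volume is 168,700 × £64.01 = £10,798,487.00.
Subtracting fixed costs: EBIT = £10,798,487.00 − £3,543,400 = £7,255,087.00.
Interest = £1,179,100.00, so EBIT − I = £6,075,987.00.
Degree of combined leverage = contribution ÷ (EBIT − I) = £10,798,487.00 ÷ £6,075,987.00 = 1.7772.
%ΔEPS = DCL × %ΔSales = 1.7772 × -17.5% = -31.1%.

-31.1%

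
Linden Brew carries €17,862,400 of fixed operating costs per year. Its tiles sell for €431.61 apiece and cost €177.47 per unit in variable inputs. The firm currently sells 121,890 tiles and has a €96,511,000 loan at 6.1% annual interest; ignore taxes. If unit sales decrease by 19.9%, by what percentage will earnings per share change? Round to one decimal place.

Total contribution margin = 121,890 × €254.14 = €30,977,124.60.
EBIT = €30,977,124.60 − €17,862,400 = €13,114,724.60.
After interest of €5,887,171.00, pre-tax earnings = €7,227,553.60.
DCL = total CM / (EBIT − I) = €30,977,124.60 / €7,227,553.60 = 4.2860.
EPS therefore changes by 4.2860 × (-19.9%) = -85.3%.

-85.3%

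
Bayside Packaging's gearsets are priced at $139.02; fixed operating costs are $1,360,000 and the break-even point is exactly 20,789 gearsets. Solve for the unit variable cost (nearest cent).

At break-even, FC = Q × (P − VC), so P − VC = $1,360,000 ÷ 20,789 = $65.4192.
Variable cost per unit = $139.02 − $65.4192 = $73.60.

$73.60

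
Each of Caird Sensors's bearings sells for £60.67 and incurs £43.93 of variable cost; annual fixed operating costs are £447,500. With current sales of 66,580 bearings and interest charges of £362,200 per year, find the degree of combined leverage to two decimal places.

3.66

Total contribution margin = 66,580 × £16.74 = £1,114,549.20.
Operating income = contribution − fixed costs = £1,114,549.20 − £447,500 = £667,049.20. Interest = £362,200.00, so EBIT − I = £304,849.20.
DCL = contribution ÷ (EBIT − I) = £1,114,549.20 ÷ £304,849.20 = 3.6561.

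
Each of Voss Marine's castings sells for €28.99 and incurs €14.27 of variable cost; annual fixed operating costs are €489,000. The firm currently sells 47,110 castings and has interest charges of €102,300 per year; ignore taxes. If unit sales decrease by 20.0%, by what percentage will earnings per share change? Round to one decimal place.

-135.8%

At 47,110 units, contribution = 47,110 × €14.72 = €693,459.20.
EBIT = €693,459.20 − €489,000 = €204,459.20.
Interest = €102,300.00, so EBIT − I = €102,159.20.
DCL = total CM / (EBIT − I) = €693,459.20 / €102,159.20 = 6.7880.
%ΔEPS = DCL × %ΔSales = 6.7880 × -20.0% = -135.8%.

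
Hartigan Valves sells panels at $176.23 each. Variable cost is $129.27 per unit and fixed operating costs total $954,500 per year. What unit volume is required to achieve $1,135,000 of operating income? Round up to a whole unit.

44,496 panels

Unit CM = price − variable cost = $176.23 − $129.27 = $46.96.
Need Q such that Q × $46.96 − $954,500 = $1,135,000, i.e. Q = $2,089,500 / $46.96 = 44,495.32 → 44,496.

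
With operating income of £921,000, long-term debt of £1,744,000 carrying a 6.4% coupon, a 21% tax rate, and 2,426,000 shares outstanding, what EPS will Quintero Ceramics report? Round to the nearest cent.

Interest = £111,616.00, so EBT = £921,000 − £111,616.00 = £809,384.00.
Net income = £809,384.00 × (1 − 0.21) = £639,413.36.
EPS = £639,413.36 ÷ 2,426,000 = £0.26.

£0.26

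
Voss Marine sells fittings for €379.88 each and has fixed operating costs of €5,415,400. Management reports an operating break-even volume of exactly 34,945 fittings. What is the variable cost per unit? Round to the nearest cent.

Contribution per unit must be FC / Q = €5,415,400 / 34,945 = €154.9692.
Variable cost per unit = €379.88 − €154.9692 = €224.91.

€224.91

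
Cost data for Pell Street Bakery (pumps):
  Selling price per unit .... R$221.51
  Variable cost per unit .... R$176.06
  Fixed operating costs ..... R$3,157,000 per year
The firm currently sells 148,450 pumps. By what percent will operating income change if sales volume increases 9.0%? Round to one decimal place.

Contribution at this volume is 148,450 × R$45.45 = R$6,747,052.50.
Operating income = contribution − fixed costs = R$6,747,052.50 − R$3,157,000 = R$3,590,052.50.
DOL = contribution ÷ EBIT = R$6,747,052.50 ÷ R$3,590,052.50 = 1.8794.
%ΔEBIT = DOL × %ΔSales = 1.8794 × +9.0% = +16.9%.

+16.9%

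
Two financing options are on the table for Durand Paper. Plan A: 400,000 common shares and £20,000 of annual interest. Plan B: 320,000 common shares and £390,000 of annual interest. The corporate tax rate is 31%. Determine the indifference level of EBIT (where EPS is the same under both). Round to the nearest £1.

At indifference, (EBIT − 20,000)(1 − t)/400,000 = (EBIT − 390,000)(1 − t)/320,000.
Cancelling (1 − t) and cross-multiplying: 320,000·(EBIT − 20,000) = 400,000·(EBIT − 390,000).
Solving, EBIT = (390,000·400,000 − 20,000·320,000) / (400,000 − 320,000) = 149,600,000,000 / 80,000 = 1,870,000.00.

£1,870,000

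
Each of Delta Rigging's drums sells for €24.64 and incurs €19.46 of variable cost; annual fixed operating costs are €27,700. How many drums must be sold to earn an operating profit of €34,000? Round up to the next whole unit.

11,912 drums

Each unit contributes €24.64 − €19.46 = €5.18.
Need Q such that Q × €5.18 − €27,700 = €34,000, i.e. Q = €61,700 / €5.18 = 11,911.20 → 11,912.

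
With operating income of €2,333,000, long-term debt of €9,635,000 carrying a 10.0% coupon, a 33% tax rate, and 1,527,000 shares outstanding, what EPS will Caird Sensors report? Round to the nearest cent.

Pre-tax income = €2,333,000 − €963,500.00 = €1,369,500.00.
After tax at 33%: net income = €1,369,500.00 × 0.67 = €917,565.00.
EPS = €917,565.00 ÷ 1,527,000 = €0.60.

€0.60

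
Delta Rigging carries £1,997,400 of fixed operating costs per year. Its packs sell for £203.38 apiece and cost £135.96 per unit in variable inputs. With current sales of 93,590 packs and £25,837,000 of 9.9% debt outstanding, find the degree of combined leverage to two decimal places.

At 93,590 units, contribution = 93,590 × £67.42 = £6,309,837.80.
Subtracting fixed costs: EBIT = £6,309,837.80 − £1,997,400 = £4,312,437.80. Interest = £2,557,863.00, so EBIT − I = £1,754,574.80.
DCL = contribution ÷ (EBIT − I) = £6,309,837.80 ÷ £1,754,574.80 = 3.5962.

3.60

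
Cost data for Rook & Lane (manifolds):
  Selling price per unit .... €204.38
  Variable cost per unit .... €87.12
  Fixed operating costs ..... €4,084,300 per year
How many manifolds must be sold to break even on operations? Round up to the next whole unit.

Contribution margin per unit = €204.38 − €87.12 = €117.26.
Break-even volume = fixed costs ÷ CM per unit = €4,084,300 ÷ €117.26 = 34,831.14, so 34,832 manifolds.

34,832 manifolds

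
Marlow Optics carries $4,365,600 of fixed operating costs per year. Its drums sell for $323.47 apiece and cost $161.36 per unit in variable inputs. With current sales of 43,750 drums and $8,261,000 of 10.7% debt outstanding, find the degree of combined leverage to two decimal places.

3.85

Contribution at this volume is 43,750 × $162.11 = $7,092,312.50.
EBIT = $7,092,312.50 − $4,365,600 = $2,726,712.50. Interest = $883,927.00.
DOL = $7,092,312.50 ÷ $2,726,712.50 = 2.6010; DFL = $2,726,712.50 ÷ $1,842,785.50 = 1.4797.
Combined leverage = 2.6010 × 1.4797 = 3.8487.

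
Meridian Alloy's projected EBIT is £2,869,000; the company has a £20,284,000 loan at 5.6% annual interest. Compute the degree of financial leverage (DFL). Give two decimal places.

1.66

Interest = £1,135,904.00.
Degree of financial leverage = EBIT / (EBIT − interest) = £2,869,000 / £1,733,096.00 = 1.6554.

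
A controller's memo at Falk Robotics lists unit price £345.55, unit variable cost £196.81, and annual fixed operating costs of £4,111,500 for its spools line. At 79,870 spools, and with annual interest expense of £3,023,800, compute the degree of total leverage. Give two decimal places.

2.50

Total contribution margin = 79,870 × £148.74 = £11,879,863.80.
EBIT = £11,879,863.80 − £4,111,500 = £7,768,363.80. Interest = £3,023,800.00.
DOL = £11,879,863.80 ÷ £7,768,363.80 = 1.5293; DFL = £7,768,363.80 ÷ £4,744,563.80 = 1.6373.
DCL = DOL × DFL = 1.5293 × 1.6373 = 2.5039.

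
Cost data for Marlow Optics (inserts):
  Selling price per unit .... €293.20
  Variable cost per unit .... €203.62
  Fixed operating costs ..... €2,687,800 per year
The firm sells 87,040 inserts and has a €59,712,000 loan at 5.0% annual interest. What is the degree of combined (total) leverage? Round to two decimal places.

At 87,040 units, contribution = 87,040 × €89.58 = €7,797,043.20.
EBIT = €7,797,043.20 − €2,687,800 = €5,109,243.20. Interest = €2,985,600.00, so EBIT − I = €2,123,643.20.
Degree of total leverage = total CM / (EBIT − interest) = €7,797,043.20 / €2,123,643.20 = 3.6715.

3.67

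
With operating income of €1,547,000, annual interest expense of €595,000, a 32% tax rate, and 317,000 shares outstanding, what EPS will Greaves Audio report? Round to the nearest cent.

Interest = €595,000.00, so EBT = €1,547,000 − €595,000.00 = €952,000.00.
Net income = €952,000.00 × (1 − 0.32) = €647,360.00.
EPS = €647,360.00 ÷ 317,000 = €2.04.

€2.04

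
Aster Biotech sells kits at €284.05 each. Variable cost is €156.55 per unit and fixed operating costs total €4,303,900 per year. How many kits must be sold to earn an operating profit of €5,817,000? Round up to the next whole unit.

79,380 kits

Unit CM = price − variable cost = €284.05 − €156.55 = €127.50.
Required volume = (fixed costs + target profit) ÷ CM = (€4,303,900 + €5,817,000) ÷ €127.50 = 79,379.61, so 79,380 kits.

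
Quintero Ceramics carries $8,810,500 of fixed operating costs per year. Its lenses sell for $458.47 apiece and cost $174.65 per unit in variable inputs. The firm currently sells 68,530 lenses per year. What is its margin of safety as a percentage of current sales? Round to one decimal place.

54.7%

Each unit contributes $458.47 − $174.65 = $283.82. Break-even units = $8,810,500 ÷ $283.82 = 31,042.56; break-even revenue = 31,042.56 × $458.47 = $14,232,083.49.
Actual sales revenue = 68,530 × $458.47 = $31,418,949.10.
Margin of safety = ($31,418,949.10 − $14,232,083.49) ÷ $31,418,949.10 = 54.7%.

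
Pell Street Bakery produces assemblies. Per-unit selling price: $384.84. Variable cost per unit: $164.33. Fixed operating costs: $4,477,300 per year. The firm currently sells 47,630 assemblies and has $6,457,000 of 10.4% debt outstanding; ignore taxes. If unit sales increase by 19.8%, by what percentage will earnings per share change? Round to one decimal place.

+38.8%

At 47,630 units, contribution = 47,630 × $220.51 = $10,502,891.30.
Subtracting fixed costs: EBIT = $10,502,891.30 − $4,477,300 = $6,025,591.30.
Interest = $671,528.00, so EBIT − I = $5,354,063.30.
DCL = total CM / (EBIT − I) = $10,502,891.30 / $5,354,063.30 = 1.9617.
%ΔEPS = DCL × %ΔSales = 1.9617 × +19.8% = +38.8%.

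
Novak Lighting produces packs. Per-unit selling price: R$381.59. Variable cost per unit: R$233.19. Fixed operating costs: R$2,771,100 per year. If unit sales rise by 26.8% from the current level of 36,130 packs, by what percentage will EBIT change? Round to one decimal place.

Total contribution margin = 36,130 × R$148.40 = R$5,361,692.00.
EBIT = R$5,361,692.00 − R$2,771,100 = R$2,590,592.00.
DOL = contribution ÷ EBIT = R$5,361,692.00 ÷ R$2,590,592.00 = 2.0697.
So EBIT moves 2.0697 × (+26.8%) = +55.5%.

+55.5%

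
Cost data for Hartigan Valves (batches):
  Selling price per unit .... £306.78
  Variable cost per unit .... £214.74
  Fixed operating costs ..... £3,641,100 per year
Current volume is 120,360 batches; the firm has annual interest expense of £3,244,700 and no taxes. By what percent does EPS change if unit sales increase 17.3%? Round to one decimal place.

+45.7%

At 120,360 units, contribution = 120,360 × £92.04 = £11,077,934.40.
Subtracting fixed costs: EBIT = £11,077,934.40 − £3,641,100 = £7,436,834.40.
Interest = £3,244,700.00, so EBIT − I = £4,192,134.40.
DCL = total CM / (EBIT − I) = £11,077,934.40 / £4,192,134.40 = 2.6426.
EPS therefore changes by 2.6426 × (+17.3%) = +45.7%.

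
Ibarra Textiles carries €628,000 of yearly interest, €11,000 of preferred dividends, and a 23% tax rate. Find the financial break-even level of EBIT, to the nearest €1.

Grossing the preferred dividend up to pre-tax terms: €11,000 / (1 − 0.23) = €14,285.71.
EPS = 0 when EBIT covers interest plus the pre-tax preferred burden: €628,000 + €14,285.71 = €642,285.71.

€642,286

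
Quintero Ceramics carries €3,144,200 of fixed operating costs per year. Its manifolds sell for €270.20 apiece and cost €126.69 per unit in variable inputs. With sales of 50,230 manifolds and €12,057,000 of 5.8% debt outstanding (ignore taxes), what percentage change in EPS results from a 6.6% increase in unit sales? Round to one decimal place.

+14.1%

Total contribution margin = 50,230 × €143.51 = €7,208,507.30.
Operating income = contribution − fixed costs = €7,208,507.30 − €3,144,200 = €4,064,307.30.
Interest = €699,306.00, so EBIT − I = €3,365,001.30.
DCL = total CM / (EBIT − I) = €7,208,507.30 / €3,365,001.30 = 2.1422.
EPS therefore changes by 2.1422 × (+6.6%) = +14.1%.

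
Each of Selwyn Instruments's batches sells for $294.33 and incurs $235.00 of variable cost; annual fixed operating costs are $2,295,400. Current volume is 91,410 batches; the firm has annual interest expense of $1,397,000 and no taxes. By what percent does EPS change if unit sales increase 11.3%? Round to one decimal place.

+35.4%

Total contribution margin = 91,410 × $59.33 = $5,423,355.30.
EBIT = $5,423,355.30 − $2,295,400 = $3,127,955.30.
After interest of $1,397,000.00, pre-tax earnings = $1,730,955.30.
DCL = total CM / (EBIT − I) = $5,423,355.30 / $1,730,955.30 = 3.1332.
EPS therefore changes by 3.1332 × (+11.3%) = +35.4%.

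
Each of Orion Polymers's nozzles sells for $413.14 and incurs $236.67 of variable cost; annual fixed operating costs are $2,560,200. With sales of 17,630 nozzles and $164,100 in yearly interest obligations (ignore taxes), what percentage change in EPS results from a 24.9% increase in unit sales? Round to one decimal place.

+200.2%

Total contribution margin = 17,630 × $176.47 = $3,111,166.10.
Subtracting fixed costs: EBIT = $3,111,166.10 − $2,560,200 = $550,966.10.
After interest of $164,100.00, pre-tax earnings = $386,866.10.
Degree of combined leverage = contribution ÷ (EBIT − I) = $3,111,166.10 ÷ $386,866.10 = 8.0420.
%ΔEPS = DCL × %ΔSales = 8.0420 × +24.9% = +200.2%.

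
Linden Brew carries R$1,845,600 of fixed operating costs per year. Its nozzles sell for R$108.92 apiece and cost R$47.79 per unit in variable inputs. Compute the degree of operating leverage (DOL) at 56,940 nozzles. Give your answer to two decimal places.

2.13

Total contribution margin = 56,940 × R$61.13 = R$3,480,742.20.
Subtracting fixed costs: EBIT = R$3,480,742.20 − R$1,845,600 = R$1,635,142.20.
Degree of operating leverage = R$3,480,742.20 / R$1,635,142.20 = 2.1287.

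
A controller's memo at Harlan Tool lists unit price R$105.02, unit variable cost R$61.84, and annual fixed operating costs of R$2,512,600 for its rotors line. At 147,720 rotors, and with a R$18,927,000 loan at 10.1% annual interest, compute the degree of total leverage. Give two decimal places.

3.26

At 147,720 units, contribution = 147,720 × R$43.18 = R$6,378,549.60.
EBIT = R$6,378,549.60 − R$2,512,600 = R$3,865,949.60. Interest = R$1,911,627.00, so EBIT − I = R$1,954,322.60.
Degree of total leverage = total CM / (EBIT − interest) = R$6,378,549.60 / R$1,954,322.60 = 3.2638.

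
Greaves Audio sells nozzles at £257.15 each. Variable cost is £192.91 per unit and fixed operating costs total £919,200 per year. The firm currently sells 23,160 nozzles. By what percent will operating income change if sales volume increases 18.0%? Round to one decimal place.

Total contribution margin = 23,160 × £64.24 = £1,487,798.40.
Subtracting fixed costs: EBIT = £1,487,798.40 − £919,200 = £568,598.40.
So DOL = total CM / EBIT = £1,487,798.40 / £568,598.40 = 2.6166.
%ΔEBIT = DOL × %ΔSales = 2.6166 × +18.0% = +47.1%.

+47.1%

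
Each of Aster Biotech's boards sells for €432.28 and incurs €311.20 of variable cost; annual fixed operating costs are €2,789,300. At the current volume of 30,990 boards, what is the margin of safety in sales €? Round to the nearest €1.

Unit CM = price − variable cost = €432.28 − €311.20 = €121.08. Break-even units = €2,789,300 ÷ €121.08 = 23,036.84; break-even revenue = 23,036.84 × €432.28 = €9,958,363.10.
Current sales = 30,990 × €432.28 = €13,396,357.20.
Margin of safety = €13,396,357.20 − €9,958,363.10 = €3,437,994.

€3,437,994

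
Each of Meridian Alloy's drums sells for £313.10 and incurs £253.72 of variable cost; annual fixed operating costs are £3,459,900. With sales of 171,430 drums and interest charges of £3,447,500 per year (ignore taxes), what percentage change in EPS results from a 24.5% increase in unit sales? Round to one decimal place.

+76.2%

Total contribution margin = 171,430 × £59.38 = £10,179,513.40.
Subtracting fixed costs: EBIT = £10,179,513.40 − £3,459,900 = £6,719,613.40.
Interest = £3,447,500.00, so EBIT − I = £3,272,113.40.
DCL = total CM / (EBIT − I) = £10,179,513.40 / £3,272,113.40 = 3.1110.
EPS therefore changes by 3.1110 × (+24.5%) = +76.2%.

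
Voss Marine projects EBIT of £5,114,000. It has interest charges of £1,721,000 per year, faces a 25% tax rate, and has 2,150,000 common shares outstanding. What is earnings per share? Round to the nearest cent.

£1.18

Interest = £1,721,000.00, so EBT = £5,114,000 − £1,721,000.00 = £3,393,000.00.
Net income = £3,393,000.00 × (1 − 0.25) = £2,544,750.00.
Per share: £2,544,750.00 / 2,150,000 shares = £1.18.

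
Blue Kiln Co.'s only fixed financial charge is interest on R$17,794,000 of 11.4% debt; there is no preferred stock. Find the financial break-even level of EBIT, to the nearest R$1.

R$2,028,516

Annual interest = 11.4% × R$17,794,000 = R$2,028,516.00.
With no preferred dividends, EPS = 0 when EBIT exactly covers interest, so the financial break-even EBIT is R$2,028,516.00.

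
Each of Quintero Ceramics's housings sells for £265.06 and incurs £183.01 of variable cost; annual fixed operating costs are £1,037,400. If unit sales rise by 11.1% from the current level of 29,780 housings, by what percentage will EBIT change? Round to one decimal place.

At 29,780 units, contribution = 29,780 × £82.05 = £2,443,449.00.
Subtracting fixed costs: EBIT = £2,443,449.00 − £1,037,400 = £1,406,049.00.
DOL = contribution ÷ EBIT = £2,443,449.00 ÷ £1,406,049.00 = 1.7378.
Operating income changes by 1.7378 × +11.1% = +19.3%.

+19.3%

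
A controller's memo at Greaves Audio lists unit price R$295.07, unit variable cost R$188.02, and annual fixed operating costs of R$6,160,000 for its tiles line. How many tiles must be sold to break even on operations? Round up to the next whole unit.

57,544 tiles

Unit CM = price − variable cost = R$295.07 − R$188.02 = R$107.05.
Units to break even: R$6,160,000 ÷ R$107.05 = 57,543.20, rounded up to 57,544.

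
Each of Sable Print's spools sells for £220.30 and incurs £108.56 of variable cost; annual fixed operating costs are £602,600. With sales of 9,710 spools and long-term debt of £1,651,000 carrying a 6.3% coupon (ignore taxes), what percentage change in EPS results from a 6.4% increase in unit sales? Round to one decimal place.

Contribution at this volume is 9,710 × £111.74 = £1,084,995.40.
EBIT = £1,084,995.40 − £602,600 = £482,395.40.
Interest = £104,013.00, so EBIT − I = £378,382.40.
DCL = total CM / (EBIT − I) = £1,084,995.40 / £378,382.40 = 2.8675.
EPS therefore changes by 2.8675 × (+6.4%) = +18.4%.

+18.4%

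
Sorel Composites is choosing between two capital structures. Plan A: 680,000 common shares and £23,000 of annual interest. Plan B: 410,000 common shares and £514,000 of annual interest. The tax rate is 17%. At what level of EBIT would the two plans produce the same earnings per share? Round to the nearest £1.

Set EPS_A = EPS_B: (EBIT − £23,000)(1 − 0.17) ÷ 680,000 = (EBIT − £514,000)(1 − 0.17) ÷ 410,000.
The (1 − t) factor cancels: (EBIT − 23,000) × 410,000 = (EBIT − 514,000) × 680,000.
EBIT × (680,000 − 410,000) = 514,000 × 680,000 − 23,000 × 410,000 = 340,090,000,000, so EBIT = 340,090,000,000 ÷ 270,000 = 1,259,592.59.

£1,259,593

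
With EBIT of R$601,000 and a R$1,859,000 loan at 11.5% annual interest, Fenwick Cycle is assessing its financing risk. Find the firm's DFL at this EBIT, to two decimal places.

1.55

Interest = R$213,785.00.
DFL = EBIT ÷ (EBIT − I) = R$601,000 ÷ (R$601,000 − R$213,785.00) = R$601,000 ÷ R$387,215.00 = 1.5521.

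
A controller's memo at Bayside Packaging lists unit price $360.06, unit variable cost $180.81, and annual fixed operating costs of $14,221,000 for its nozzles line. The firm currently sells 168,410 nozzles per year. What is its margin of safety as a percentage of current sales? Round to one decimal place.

Unit CM = price − variable cost = $360.06 − $180.81 = $179.25. Break-even units = $14,221,000 ÷ $179.25 = 79,336.12; break-even revenue = 79,336.12 × $360.06 = $28,565,764.35.
Actual sales revenue = 168,410 × $360.06 = $60,637,704.60.
Margin of safety = ($60,637,704.60 − $28,565,764.35) ÷ $60,637,704.60 = 52.9%.

52.9%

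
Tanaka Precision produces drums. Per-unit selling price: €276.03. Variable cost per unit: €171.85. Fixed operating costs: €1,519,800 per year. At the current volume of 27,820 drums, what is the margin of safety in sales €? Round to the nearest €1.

Contribution margin per unit = €276.03 − €171.85 = €104.18. Break-even units = €1,519,800 ÷ €104.18 = 14,588.21; break-even revenue = 14,588.21 × €276.03 = €4,026,784.35.
Current sales = 27,820 × €276.03 = €7,679,154.60.
Margin of safety = €7,679,154.60 − €4,026,784.35 = €3,652,370.

€3,652,370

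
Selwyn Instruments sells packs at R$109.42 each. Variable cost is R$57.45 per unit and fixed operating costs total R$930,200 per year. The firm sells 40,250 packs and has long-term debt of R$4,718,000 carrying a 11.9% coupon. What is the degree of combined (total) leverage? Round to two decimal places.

3.49

Total contribution margin = 40,250 × R$51.97 = R$2,091,792.50.
EBIT = R$2,091,792.50 − R$930,200 = R$1,161,592.50. Interest = R$561,442.00.
DOL = R$2,091,792.50 ÷ R$1,161,592.50 = 1.8008; DFL = R$1,161,592.50 ÷ R$600,150.50 = 1.9355.
Combined leverage = 1.8008 × 1.9355 = 3.4854.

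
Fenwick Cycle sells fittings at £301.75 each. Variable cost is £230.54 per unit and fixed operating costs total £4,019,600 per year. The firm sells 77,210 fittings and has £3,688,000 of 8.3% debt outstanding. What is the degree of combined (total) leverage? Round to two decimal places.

Contribution at this volume is 77,210 × £71.21 = £5,498,124.10.
EBIT = £5,498,124.10 − £4,019,600 = £1,478,524.10. Interest = £306,104.00.
DOL = £5,498,124.10 ÷ £1,478,524.10 = 3.7187; DFL = £1,478,524.10 ÷ £1,172,420.10 = 1.2611.
DCL = DOL × DFL = 3.7187 × 1.2611 = 4.6897.

4.69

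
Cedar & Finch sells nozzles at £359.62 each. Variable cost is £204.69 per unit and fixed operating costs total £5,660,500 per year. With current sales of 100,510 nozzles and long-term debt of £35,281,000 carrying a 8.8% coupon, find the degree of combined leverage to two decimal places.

2.29

At 100,510 units, contribution = 100,510 × £154.93 = £15,572,014.30.
Subtracting fixed costs: EBIT = £15,572,014.30 − £5,660,500 = £9,911,514.30. Interest = £3,104,728.00.
DOL = £15,572,014.30 ÷ £9,911,514.30 = 1.5711; DFL = £9,911,514.30 ÷ £6,806,786.30 = 1.4561.
DCL = DOL × DFL = 1.5711 × 1.4561 = 2.2877.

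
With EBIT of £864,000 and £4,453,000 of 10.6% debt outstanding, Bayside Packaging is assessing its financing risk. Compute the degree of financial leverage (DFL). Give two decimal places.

Interest = £472,018.00.
DFL = EBIT ÷ (EBIT − I) = £864,000 ÷ (£864,000 − £472,018.00) = £864,000 ÷ £391,982.00 = 2.2042.

2.20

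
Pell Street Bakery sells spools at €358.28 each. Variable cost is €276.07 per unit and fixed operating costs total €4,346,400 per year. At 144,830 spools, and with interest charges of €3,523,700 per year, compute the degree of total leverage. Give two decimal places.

Contribution at this volume is 144,830 × €82.21 = €11,906,474.30.
Subtracting fixed costs: EBIT = €11,906,474.30 − €4,346,400 = €7,560,074.30. Interest = €3,523,700.00.
DOL = €11,906,474.30 ÷ €7,560,074.30 = 1.5749; DFL = €7,560,074.30 ÷ €4,036,374.30 = 1.8730.
Combined leverage = 1.5749 × 1.8730 = 2.9498.

2.95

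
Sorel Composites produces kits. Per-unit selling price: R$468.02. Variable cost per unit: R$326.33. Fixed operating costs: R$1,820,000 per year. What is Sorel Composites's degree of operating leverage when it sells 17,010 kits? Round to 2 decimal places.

4.08

Contribution at this volume is 17,010 × R$141.69 = R$2,410,146.90.
Subtracting fixed costs: EBIT = R$2,410,146.90 − R$1,820,000 = R$590,146.90.
DOL = contribution ÷ EBIT = R$2,410,146.90 ÷ R$590,146.90 = 4.0840.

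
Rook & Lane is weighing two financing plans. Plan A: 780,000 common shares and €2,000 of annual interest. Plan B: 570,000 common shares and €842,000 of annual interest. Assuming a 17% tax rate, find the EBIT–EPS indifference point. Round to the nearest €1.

At indifference, (EBIT − 2,000)(1 − t)/780,000 = (EBIT − 842,000)(1 − t)/570,000.
Cancelling (1 − t) and cross-multiplying: 570,000·(EBIT − 2,000) = 780,000·(EBIT − 842,000).
Solving, EBIT = (842,000·780,000 − 2,000·570,000) / (780,000 − 570,000) = 655,620,000,000 / 210,000 = 3,122,000.00.

€3,122,000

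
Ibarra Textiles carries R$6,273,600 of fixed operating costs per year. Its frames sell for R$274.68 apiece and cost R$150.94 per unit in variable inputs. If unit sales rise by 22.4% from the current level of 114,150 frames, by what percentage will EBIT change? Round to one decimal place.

Contribution at this volume is 114,150 × R$123.74 = R$14,124,921.00.
EBIT = R$14,124,921.00 − R$6,273,600 = R$7,851,321.00.
DOL = contribution ÷ EBIT = R$14,124,921.00 ÷ R$7,851,321.00 = 1.7991.
Operating income changes by 1.7991 × +22.4% = +40.3%.

+40.3%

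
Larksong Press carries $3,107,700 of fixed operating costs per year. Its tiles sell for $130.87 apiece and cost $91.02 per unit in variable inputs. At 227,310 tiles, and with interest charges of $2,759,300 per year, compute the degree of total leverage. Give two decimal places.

Contribution at this volume is 227,310 × $39.85 = $9,058,303.50.
Operating income = contribution − fixed costs = $9,058,303.50 − $3,107,700 = $5,950,603.50. Interest = $2,759,300.00, so EBIT − I = $3,191,303.50.
Degree of total leverage = total CM / (EBIT − interest) = $9,058,303.50 / $3,191,303.50 = 2.8384.

2.84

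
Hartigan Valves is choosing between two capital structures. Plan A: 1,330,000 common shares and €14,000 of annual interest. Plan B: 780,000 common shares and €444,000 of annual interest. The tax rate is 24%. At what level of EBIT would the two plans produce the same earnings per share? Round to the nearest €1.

Set EPS_A = EPS_B: (EBIT − €14,000)(1 − 0.24) ÷ 1,330,000 = (EBIT − €444,000)(1 − 0.24) ÷ 780,000.
Cancelling (1 − t) and cross-multiplying: 780,000·(EBIT − 14,000) = 1,330,000·(EBIT − 444,000).
Solving, EBIT = (444,000·1,330,000 − 14,000·780,000) / (1,330,000 − 780,000) = 579,600,000,000 / 550,000 = 1,053,818.18.

€1,053,818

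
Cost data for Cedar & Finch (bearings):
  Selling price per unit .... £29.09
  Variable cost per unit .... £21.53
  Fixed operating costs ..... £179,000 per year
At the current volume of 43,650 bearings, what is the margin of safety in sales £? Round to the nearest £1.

Each unit contributes £29.09 − £21.53 = £7.56. Break-even units = £179,000 ÷ £7.56 = 23,677.25; break-even revenue = 23,677.25 × £29.09 = £688,771.16.
Current sales = 43,650 × £29.09 = £1,269,778.50.
Margin of safety = £1,269,778.50 − £688,771.16 = £581,007.

£581,007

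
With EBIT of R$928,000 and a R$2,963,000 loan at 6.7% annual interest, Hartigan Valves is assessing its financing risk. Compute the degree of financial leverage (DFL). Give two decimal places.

1.27

Interest = R$198,521.00.
Degree of financial leverage = EBIT / (EBIT − interest) = R$928,000 / R$729,479.00 = 1.2721.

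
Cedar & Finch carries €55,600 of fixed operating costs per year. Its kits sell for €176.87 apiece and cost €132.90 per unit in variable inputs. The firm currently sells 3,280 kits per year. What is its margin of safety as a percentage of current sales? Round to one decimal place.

61.4%

Contribution margin per unit = €176.87 − €132.90 = €43.97. Break-even units = €55,600 ÷ €43.97 = 1,264.50; break-even revenue = 1,264.50 × €176.87 = €223,651.85.
Current sales = 3,280 × €176.87 = €580,133.60.
Margin of safety = (€580,133.60 − €223,651.85) ÷ €580,133.60 = 61.4%.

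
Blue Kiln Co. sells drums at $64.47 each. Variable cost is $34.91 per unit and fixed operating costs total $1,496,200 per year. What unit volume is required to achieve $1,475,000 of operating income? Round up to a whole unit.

100,515 drums

Contribution margin per unit = $64.47 − $34.91 = $29.56.
Required volume = (fixed costs + target profit) ÷ CM = ($1,496,200 + $1,475,000) ÷ $29.56 = 100,514.21, so 100,515 drums.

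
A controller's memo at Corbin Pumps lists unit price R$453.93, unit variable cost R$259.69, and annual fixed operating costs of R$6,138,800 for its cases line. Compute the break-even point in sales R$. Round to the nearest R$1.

R$14,346,095

Contribution margin per unit = R$453.93 − R$259.69 = R$194.24, a CM ratio of R$194.24 ÷ R$453.93 = 0.4279.
Break-even sales = FC ÷ CM ratio = R$6,138,800 × R$453.93 / R$194.24 = R$14,346,095.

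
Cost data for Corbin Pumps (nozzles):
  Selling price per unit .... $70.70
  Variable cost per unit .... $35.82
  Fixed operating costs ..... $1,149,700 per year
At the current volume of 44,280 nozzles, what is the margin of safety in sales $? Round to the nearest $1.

$800,212

Contribution margin per unit = $70.70 − $35.82 = $34.88. Break-even units = $1,149,700 ÷ $34.88 = 32,961.58; break-even revenue = 32,961.58 × $70.70 = $2,330,383.89.
Current sales = 44,280 × $70.70 = $3,130,596.00.
Margin of safety = $3,130,596.00 − $2,330,383.89 = $800,212.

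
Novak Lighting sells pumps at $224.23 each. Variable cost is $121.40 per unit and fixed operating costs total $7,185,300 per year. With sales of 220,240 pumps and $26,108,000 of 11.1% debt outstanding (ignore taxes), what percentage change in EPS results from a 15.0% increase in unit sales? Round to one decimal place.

+27.0%

At 220,240 units, contribution = 220,240 × $102.83 = $22,647,279.20.
EBIT = $22,647,279.20 − $7,185,300 = $15,461,979.20.
Interest = $2,897,988.00, so EBIT − I = $12,563,991.20.
Degree of combined leverage = contribution ÷ (EBIT − I) = $22,647,279.20 ÷ $12,563,991.20 = 1.8026.
%ΔEPS = DCL × %ΔSales = 1.8026 × +15.0% = +27.0%.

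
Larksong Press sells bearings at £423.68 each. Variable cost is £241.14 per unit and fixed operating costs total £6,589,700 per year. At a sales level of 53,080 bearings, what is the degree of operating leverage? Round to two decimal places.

Total contribution margin = 53,080 × £182.54 = £9,689,223.20.
EBIT = £9,689,223.20 − £6,589,700 = £3,099,523.20.
DOL = contribution ÷ EBIT = £9,689,223.20 ÷ £3,099,523.20 = 3.1260.

3.13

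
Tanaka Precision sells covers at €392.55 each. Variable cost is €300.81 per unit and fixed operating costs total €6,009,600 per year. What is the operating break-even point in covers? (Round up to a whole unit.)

65,507 covers

Contribution margin per unit = €392.55 − €300.81 = €91.74.
Break-even Q = €6,009,600 / €91.74 = 65,506.87 → 65,507 covers.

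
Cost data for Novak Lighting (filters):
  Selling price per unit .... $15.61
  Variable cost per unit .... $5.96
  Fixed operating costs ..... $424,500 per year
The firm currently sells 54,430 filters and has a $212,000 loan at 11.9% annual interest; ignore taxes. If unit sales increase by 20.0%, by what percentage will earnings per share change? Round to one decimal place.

+139.1%

Total contribution margin = 54,430 × $9.65 = $525,249.50.
Operating income = contribution − fixed costs = $525,249.50 − $424,500 = $100,749.50.
After interest of $25,228.00, pre-tax earnings = $75,521.50.
Degree of combined leverage = contribution ÷ (EBIT − I) = $525,249.50 ÷ $75,521.50 = 6.9550.
%ΔEPS = DCL × %ΔSales = 6.9550 × +20.0% = +139.1%.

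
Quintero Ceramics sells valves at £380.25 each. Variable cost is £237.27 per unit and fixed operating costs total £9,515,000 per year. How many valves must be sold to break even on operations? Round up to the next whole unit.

Unit CM = price − variable cost = £380.25 − £237.27 = £142.98.
Break-even volume = fixed costs ÷ CM per unit = £9,515,000 ÷ £142.98 = 66,547.77, so 66,548 valves.

66,548 valves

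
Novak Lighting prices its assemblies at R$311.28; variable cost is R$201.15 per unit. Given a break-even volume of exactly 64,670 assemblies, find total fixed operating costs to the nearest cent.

Unit CM = price − variable cost = R$311.28 − R$201.15 = R$110.13.
Since BE = FC / CM, FC = 64,670 × R$110.13 = R$7,122,107.10.

R$7,122,107.10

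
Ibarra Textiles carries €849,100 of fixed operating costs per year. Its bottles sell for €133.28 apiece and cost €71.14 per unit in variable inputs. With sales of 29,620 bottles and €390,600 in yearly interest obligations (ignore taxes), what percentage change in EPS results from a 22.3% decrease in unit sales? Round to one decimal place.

Total contribution margin = 29,620 × €62.14 = €1,840,586.80.
Operating income = contribution − fixed costs = €1,840,586.80 − €849,100 = €991,486.80.
Interest = €390,600.00, so EBIT − I = €600,886.80.
DCL = total CM / (EBIT − I) = €1,840,586.80 / €600,886.80 = 3.0631.
EPS therefore changes by 3.0631 × (-22.3%) = -68.3%.

-68.3%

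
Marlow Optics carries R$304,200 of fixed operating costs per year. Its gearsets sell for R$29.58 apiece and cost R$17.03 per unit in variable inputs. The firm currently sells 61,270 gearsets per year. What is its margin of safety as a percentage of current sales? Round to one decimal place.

Unit CM = price − variable cost = R$29.58 − R$17.03 = R$12.55. Break-even units = R$304,200 ÷ R$12.55 = 24,239.04; break-even revenue = 24,239.04 × R$29.58 = R$716,990.92.
Current sales = 61,270 × R$29.58 = R$1,812,366.60.
Margin of safety = (R$1,812,366.60 − R$716,990.92) ÷ R$1,812,366.60 = 60.4%.

60.4%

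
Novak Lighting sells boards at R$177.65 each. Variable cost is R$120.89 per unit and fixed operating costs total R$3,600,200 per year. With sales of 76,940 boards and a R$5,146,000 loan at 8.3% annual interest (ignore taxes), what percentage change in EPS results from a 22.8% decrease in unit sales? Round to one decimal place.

Total contribution margin = 76,940 × R$56.76 = R$4,367,114.40.
Operating income = contribution − fixed costs = R$4,367,114.40 − R$3,600,200 = R$766,914.40.
Interest = R$427,118.00, so EBIT − I = R$339,796.40.
Degree of combined leverage = contribution ÷ (EBIT − I) = R$4,367,114.40 ÷ R$339,796.40 = 12.8522.
EPS therefore changes by 12.8522 × (-22.8%) = -293.0%.

-293.0%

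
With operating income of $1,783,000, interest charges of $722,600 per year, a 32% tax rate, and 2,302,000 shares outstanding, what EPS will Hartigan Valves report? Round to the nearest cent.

Interest = $722,600.00, so EBT = $1,783,000 − $722,600.00 = $1,060,400.00.
Net income = $1,060,400.00 × (1 − 0.32) = $721,072.00.
Per share: $721,072.00 / 2,302,000 shares = $0.31.

$0.31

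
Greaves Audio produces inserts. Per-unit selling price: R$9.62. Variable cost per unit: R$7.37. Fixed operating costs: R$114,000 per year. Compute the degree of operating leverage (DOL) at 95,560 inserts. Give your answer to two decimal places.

2.13

Total contribution margin = 95,560 × R$2.25 = R$215,010.00.
EBIT = R$215,010.00 − R$114,000 = R$101,010.00.
So DOL = total CM / EBIT = R$215,010.00 / R$101,010.00 = 2.1286.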